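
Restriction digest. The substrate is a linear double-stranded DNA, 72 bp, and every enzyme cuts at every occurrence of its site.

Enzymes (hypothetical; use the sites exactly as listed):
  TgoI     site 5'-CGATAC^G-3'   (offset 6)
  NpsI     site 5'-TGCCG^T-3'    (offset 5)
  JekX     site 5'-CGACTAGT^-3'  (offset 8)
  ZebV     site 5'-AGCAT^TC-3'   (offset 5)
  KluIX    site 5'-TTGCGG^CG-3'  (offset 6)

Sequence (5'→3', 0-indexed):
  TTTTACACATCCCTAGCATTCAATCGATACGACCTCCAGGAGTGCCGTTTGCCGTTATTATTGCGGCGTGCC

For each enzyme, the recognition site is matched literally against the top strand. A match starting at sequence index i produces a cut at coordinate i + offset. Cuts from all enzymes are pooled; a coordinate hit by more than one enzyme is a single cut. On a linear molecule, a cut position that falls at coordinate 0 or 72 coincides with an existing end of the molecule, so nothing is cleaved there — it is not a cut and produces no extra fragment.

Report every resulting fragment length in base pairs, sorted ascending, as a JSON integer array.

Per-enzyme occurrences:
  TgoI CGATACG/6: at [24] ⇒ [30]
  NpsI TGCCGT/5: at [42, 49] ⇒ [47, 54]
  JekX (CGACTAGT, off=8): no sites
  ZebV AGCATTC/5: at [14] ⇒ [19]
  KluIX TTGCGGCG/6: at [60] ⇒ [66]

Pooled cuts: [19, 30, 47, 54, 66]

Fragment lengths:
  [0,19): 19 bp
  [19,30): 11 bp
  [30,47): 17 bp
  [47,54): 7 bp
  [54,66): 12 bp
  [66,72): 6 bp

[6,7,11,12,17,19]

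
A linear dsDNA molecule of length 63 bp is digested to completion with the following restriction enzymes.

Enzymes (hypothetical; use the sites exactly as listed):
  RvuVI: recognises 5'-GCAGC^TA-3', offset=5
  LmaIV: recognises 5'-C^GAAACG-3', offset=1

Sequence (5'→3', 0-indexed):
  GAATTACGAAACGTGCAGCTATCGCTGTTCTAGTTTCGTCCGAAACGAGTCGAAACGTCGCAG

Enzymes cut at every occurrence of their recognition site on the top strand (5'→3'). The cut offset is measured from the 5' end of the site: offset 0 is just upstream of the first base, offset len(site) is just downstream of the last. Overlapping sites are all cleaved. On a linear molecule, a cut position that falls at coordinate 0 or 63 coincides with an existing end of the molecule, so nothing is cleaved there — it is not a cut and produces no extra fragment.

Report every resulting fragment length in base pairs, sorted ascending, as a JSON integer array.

[7,10,12,12,22]

Per-enzyme occurrences:
  RvuVI (GCAGCTA, off=5): starts [14] → cuts [19]
  LmaIV (CGAAACG, off=1): starts [6, 40, 50] → cuts [7, 41, 51]

Pooled cuts: [7, 19, 41, 51]

Fragment lengths:
  [0,7): 7 bp
  [7,19): 12 bp
  [19,41): 22 bp
  [41,51): 10 bp
  [51,63): 12 bp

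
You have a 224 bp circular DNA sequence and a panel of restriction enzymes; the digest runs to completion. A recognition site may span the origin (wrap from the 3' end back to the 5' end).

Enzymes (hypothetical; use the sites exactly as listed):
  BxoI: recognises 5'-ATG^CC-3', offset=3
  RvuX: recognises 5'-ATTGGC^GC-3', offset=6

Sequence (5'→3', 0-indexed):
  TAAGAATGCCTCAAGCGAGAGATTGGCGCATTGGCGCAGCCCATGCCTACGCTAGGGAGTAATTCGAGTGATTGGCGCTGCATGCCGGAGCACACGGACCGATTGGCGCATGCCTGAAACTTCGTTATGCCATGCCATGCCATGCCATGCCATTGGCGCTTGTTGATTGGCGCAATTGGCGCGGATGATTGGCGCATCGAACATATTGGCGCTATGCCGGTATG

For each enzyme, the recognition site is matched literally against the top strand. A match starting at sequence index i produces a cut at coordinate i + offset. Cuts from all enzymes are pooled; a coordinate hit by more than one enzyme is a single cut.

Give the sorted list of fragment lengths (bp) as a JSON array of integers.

Per-enzyme occurrences:
  BxoI ATGCC/3: at [5, 42, 81, 109, 126, 131, 136, 141, 146, 213] ⇒ [8, 45, 84, 112, 129, 134, 139, 144, 149, 216]
  RvuX ATTGGCGC/6: at [21, 29, 70, 101, 151, 165, 174, 187, 204] ⇒ [27, 35, 76, 107, 157, 171, 180, 193, 210]

Pooled cuts: [8, 27, 35, 45, 76, 84, 107, 112, 129, 134, 139, 144, 149, 157, 171, 180, 193, 210, 216]

Fragment lengths:
  8→27: 19 bp
  27→35: 8 bp
  35→45: 10 bp
  45→76: 31 bp
  76→84: 8 bp
  84→107: 23 bp
  107→112: 5 bp
  112→129: 17 bp
  129→134: 5 bp
  134→139: 5 bp
  139→144: 5 bp
  144→149: 5 bp
  149→157: 8 bp
  157→171: 14 bp
  171→180: 9 bp
  180→193: 13 bp
  193→210: 17 bp
  210→216: 6 bp
  216→8 (wrap): 224-216+8 = 16 bp

[5,5,5,5,5,6,8,8,8,9,10,13,14,16,17,17,19,23,31]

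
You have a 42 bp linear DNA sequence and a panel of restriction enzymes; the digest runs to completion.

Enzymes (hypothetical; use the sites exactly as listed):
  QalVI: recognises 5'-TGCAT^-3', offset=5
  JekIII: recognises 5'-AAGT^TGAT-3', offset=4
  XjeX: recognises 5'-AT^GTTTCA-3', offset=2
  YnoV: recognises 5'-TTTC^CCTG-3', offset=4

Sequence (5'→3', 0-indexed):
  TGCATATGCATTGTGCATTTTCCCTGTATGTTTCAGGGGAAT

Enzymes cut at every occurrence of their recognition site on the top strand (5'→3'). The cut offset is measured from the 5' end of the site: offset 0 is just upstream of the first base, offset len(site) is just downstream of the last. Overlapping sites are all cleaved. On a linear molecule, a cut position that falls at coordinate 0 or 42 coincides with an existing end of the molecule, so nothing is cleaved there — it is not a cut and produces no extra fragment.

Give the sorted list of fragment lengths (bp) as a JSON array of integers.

[4,5,6,7,7,13]

Per-enzyme occurrences:
  QalVI TGCAT/5: at [0, 6, 13] ⇒ [5, 11, 18]
  JekIII (AAGTTGAT, off=4): no sites
  XjeX ATGTTTCA/2: at [27] ⇒ [29]
  YnoV TTTCCCTG/4: at [18] ⇒ [22]

Pooled cuts: [5, 11, 18, 22, 29]

Fragment lengths:
  [0,5): 5 bp
  [5,11): 6 bp
  [11,18): 7 bp
  [18,22): 4 bp
  [22,29): 7 bp
  [29,42): 13 bp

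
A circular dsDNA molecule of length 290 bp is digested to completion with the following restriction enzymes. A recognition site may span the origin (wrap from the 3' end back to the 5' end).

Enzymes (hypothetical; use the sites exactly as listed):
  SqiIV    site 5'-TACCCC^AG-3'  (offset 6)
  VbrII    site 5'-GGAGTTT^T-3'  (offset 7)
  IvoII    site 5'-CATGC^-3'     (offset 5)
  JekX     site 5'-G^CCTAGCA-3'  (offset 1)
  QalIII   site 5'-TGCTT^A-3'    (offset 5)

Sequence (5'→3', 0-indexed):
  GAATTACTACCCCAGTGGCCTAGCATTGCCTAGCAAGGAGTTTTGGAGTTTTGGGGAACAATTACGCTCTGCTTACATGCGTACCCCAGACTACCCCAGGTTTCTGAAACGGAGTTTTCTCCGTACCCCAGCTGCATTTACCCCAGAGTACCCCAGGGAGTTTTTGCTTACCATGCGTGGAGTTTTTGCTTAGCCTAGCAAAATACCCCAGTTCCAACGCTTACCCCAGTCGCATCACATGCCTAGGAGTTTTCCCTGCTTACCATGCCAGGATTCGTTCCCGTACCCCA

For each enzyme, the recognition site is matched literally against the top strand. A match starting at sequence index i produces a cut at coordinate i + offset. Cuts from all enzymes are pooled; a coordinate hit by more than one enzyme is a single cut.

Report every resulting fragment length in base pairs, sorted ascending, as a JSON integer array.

Site scan:
  SqiIV TACCCCAG/6: at [7, 81, 91, 123, 138, 148, 203, 221, 283] ⇒ [13, 87, 97, 129, 144, 154, 209, 227, 289]
  VbrII GGAGTTTT/7: at [36, 44, 110, 156, 178, 245] ⇒ [43, 51, 117, 163, 185, 252]
  IvoII CATGC/5: at [75, 171, 237, 263] ⇒ [80, 176, 242, 268]
  JekX GCCTAGCA/1: at [17, 27, 192] ⇒ [18, 28, 193]
  QalIII TGCTTA/5: at [69, 164, 186, 256] ⇒ [74, 169, 191, 261]

Pooled cuts: [13, 18, 28, 43, 51, 74, 80, 87, 97, 117, 129, 144, 154, 163, 169, 176, 185, 191, 193, 209, 227, 242, 252, 261, 268, 289]

Fragment lengths:
  13→18: 5 bp
  18→28: 10 bp
  28→43: 15 bp
  43→51: 8 bp
  51→74: 23 bp
  74→80: 6 bp
  80→87: 7 bp
  87→97: 10 bp
  97→117: 20 bp
  117→129: 12 bp
  129→144: 15 bp
  144→154: 10 bp
  154→163: 9 bp
  163→169: 6 bp
  169→176: 7 bp
  176→185: 9 bp
  185→191: 6 bp
  191→193: 2 bp
  193→209: 16 bp
  209→227: 18 bp
  227→242: 15 bp
  242→252: 10 bp
  252→261: 9 bp
  261→268: 7 bp
  268→289: 21 bp
  289→13 (wrap): 290-289+13 = 14 bp

[2,5,6,6,6,7,7,7,8,9,9,9,10,10,10,10,12,14,15,15,15,16,18,20,21,23]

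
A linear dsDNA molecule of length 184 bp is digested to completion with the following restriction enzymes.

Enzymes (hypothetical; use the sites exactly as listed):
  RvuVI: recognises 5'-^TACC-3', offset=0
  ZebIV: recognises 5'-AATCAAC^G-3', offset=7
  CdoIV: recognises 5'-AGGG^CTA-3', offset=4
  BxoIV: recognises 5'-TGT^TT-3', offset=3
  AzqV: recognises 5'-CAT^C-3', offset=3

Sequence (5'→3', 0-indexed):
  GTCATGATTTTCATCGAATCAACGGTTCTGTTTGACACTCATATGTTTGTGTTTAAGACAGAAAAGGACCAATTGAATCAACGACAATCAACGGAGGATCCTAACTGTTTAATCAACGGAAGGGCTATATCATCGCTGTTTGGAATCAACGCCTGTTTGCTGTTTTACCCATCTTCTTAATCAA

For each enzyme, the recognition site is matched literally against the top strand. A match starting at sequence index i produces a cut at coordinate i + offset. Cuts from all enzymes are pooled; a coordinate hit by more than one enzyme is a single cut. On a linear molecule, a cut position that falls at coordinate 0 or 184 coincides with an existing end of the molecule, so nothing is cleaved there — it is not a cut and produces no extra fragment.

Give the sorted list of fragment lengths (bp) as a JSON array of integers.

[2,6,6,6,7,7,7,8,9,9,9,10,11,12,14,15,16,30]

Site scan:
  RvuVI TACC/0: at [165] ⇒ [165]
  ZebIV AATCAACG/7: at [16, 75, 85, 110, 143] ⇒ [23, 82, 92, 117, 150]
  CdoIV AGGGCTA/4: at [120] ⇒ [124]
  BxoIV TGTTT/3: at [28, 43, 49, 105, 136, 153, 160] ⇒ [31, 46, 52, 108, 139, 156, 163]
  AzqV CATC/3: at [11, 130, 169] ⇒ [14, 133, 172]

All cut coordinates (distinct, sorted): [14, 23, 31, 46, 52, 82, 92, 108, 117, 124, 133, 139, 150, 156, 163, 165, 172]

Fragment lengths:
  [0,14): 14 bp
  [14,23): 9 bp
  [23,31): 8 bp
  [31,46): 15 bp
  [46,52): 6 bp
  [52,82): 30 bp
  [82,92): 10 bp
  [92,108): 16 bp
  [108,117): 9 bp
  [117,124): 7 bp
  [124,133): 9 bp
  [133,139): 6 bp
  [139,150): 11 bp
  [150,156): 6 bp
  [156,163): 7 bp
  [163,165): 2 bp
  [165,172): 7 bp
  [172,184): 12 bp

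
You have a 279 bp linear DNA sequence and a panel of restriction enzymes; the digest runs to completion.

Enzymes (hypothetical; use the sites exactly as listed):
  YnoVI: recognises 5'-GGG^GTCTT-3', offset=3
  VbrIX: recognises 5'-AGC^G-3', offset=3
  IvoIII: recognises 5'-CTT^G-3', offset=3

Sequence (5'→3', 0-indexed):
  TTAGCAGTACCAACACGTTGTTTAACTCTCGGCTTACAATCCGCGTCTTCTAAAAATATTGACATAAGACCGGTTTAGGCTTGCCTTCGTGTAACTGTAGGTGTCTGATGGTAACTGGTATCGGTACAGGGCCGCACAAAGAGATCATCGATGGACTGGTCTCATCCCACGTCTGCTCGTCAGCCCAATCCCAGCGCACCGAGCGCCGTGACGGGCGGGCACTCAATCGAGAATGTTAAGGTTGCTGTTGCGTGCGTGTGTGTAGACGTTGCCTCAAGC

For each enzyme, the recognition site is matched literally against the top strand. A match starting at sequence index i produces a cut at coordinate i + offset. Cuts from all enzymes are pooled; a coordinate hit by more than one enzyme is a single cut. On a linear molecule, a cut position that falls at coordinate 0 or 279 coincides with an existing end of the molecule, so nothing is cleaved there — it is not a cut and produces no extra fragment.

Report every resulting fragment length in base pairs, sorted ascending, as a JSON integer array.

[9,75,82,113]

Per-enzyme occurrences:
  YnoVI (GGGGTCTT, off=3): no sites
  VbrIX (AGCG, off=3): starts [192, 201] → cuts [195, 204]
  IvoIII (CTTG, off=3): starts [79] → cuts [82]

All cut coordinates (distinct, sorted): [82, 195, 204]

Fragments:
  [0,82): 82 bp
  [82,195): 113 bp
  [195,204): 9 bp
  [204,279): 75 bp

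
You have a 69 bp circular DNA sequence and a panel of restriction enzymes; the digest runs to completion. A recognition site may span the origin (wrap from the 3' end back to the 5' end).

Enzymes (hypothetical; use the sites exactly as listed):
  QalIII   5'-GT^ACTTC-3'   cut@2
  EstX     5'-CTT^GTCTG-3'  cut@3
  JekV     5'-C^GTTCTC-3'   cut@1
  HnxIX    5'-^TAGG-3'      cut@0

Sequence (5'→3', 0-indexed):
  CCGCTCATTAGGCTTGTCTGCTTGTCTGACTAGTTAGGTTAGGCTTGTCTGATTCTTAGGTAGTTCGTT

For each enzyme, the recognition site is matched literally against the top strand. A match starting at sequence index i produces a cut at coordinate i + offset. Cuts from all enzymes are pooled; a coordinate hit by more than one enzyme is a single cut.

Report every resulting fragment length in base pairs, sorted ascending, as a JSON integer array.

[5,7,7,8,10,11,21]

Scan for sites:
  QalIII (GTACTTC, off=2): no sites
  EstX (CTTGTCTG, off=3): starts [12, 20, 43] → cuts [15, 23, 46]
  JekV (CGTTCTC, off=1): no sites
  HnxIX (TAGG, off=0): starts [8, 34, 39, 56] → cuts [8, 34, 39, 56]

All cut coordinates (distinct, sorted): [8, 15, 23, 34, 39, 46, 56]

Fragment lengths:
  8→15: 7 bp
  15→23: 8 bp
  23→34: 11 bp
  34→39: 5 bp
  39→46: 7 bp
  46→56: 10 bp
  56→8 (wrap): 69-56+8 = 21 bp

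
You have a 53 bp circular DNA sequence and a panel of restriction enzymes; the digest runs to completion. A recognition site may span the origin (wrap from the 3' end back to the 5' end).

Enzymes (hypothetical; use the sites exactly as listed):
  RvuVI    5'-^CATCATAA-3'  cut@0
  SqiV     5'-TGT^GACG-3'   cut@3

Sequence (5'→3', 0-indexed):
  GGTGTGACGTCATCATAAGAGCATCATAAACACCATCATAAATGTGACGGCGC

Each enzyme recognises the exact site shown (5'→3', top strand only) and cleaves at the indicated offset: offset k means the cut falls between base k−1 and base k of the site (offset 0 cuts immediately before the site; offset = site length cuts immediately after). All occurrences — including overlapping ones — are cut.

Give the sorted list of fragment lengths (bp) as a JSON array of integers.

[5,11,12,12,13]

Site scan:
  RvuVI CATCATAA/0: at [10, 21, 33] ⇒ [10, 21, 33]
  SqiV TGTGACG/3: at [2, 42] ⇒ [5, 45]

Pooled cuts: [5, 10, 21, 33, 45]

Fragment lengths:
  5→10: 5 bp
  10→21: 11 bp
  21→33: 12 bp
  33→45: 12 bp
  45→5 (wrap): 53-45+5 = 13 bp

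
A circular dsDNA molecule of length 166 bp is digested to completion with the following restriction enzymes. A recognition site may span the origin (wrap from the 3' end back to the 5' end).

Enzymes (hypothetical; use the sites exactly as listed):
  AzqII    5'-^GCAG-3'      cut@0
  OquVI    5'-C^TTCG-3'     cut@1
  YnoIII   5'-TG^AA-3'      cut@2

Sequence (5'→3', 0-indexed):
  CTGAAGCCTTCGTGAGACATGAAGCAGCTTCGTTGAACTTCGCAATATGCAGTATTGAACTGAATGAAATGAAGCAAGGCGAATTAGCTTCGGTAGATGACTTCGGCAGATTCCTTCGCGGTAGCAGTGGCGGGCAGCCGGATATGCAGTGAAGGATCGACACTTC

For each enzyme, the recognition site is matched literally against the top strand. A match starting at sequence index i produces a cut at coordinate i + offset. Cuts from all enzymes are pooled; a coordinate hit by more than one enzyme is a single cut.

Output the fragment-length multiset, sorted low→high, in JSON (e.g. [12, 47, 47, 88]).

[2,3,4,4,5,5,5,5,6,7,9,9,9,10,10,12,13,13,17,18]

Site scan:
  AzqII (GCAG, off=0): starts [23, 48, 105, 123, 133, 145] → cuts [23, 48, 105, 123, 133, 145]
  OquVI (CTTCG, off=1): starts [7, 27, 37, 87, 100, 113] → cuts [8, 28, 38, 88, 101, 114]
  YnoIII (TGAA, off=2): starts [1, 19, 33, 55, 60, 64, 69, 149] → cuts [3, 21, 35, 57, 62, 66, 71, 151]

All cut coordinates (distinct, sorted): [3, 8, 21, 23, 28, 35, 38, 48, 57, 62, 66, 71, 88, 101, 105, 114, 123, 133, 145, 151]

Fragment lengths:
  3→8: 5 bp
  8→21: 13 bp
  21→23: 2 bp
  23→28: 5 bp
  28→35: 7 bp
  35→38: 3 bp
  38→48: 10 bp
  48→57: 9 bp
  57→62: 5 bp
  62→66: 4 bp
  66→71: 5 bp
  71→88: 17 bp
  88→101: 13 bp
  101→105: 4 bp
  105→114: 9 bp
  114→123: 9 bp
  123→133: 10 bp
  133→145: 12 bp
  145→151: 6 bp
  151→3 (wrap): 166-151+3 = 18 bp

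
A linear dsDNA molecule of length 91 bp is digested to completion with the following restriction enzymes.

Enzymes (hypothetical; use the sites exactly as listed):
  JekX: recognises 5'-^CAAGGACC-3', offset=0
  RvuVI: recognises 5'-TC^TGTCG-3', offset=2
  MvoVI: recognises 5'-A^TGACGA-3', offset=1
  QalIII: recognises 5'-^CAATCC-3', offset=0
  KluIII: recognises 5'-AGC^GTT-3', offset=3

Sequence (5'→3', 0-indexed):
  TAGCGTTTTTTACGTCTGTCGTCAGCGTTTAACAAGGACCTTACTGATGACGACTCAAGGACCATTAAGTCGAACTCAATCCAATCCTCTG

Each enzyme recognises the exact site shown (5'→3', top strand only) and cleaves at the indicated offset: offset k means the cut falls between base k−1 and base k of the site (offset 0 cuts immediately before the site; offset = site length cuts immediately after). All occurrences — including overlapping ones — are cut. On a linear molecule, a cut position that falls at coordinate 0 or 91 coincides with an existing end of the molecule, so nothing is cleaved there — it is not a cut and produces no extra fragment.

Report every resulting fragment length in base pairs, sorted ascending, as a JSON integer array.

Per-enzyme occurrences:
  JekX (CAAGGACC, off=0): starts [32, 55] → cuts [32, 55]
  RvuVI (TCTGTCG, off=2): starts [14] → cuts [16]
  MvoVI (ATGACGA, off=1): starts [46] → cuts [47]
  QalIII (CAATCC, off=0): starts [76, 81] → cuts [76, 81]
  KluIII (AGCGTT, off=3): starts [1, 23] → cuts [4, 26]

Pooled cuts: [4, 16, 26, 32, 47, 55, 76, 81]

Fragments:
  [0,4): 4 bp
  [4,16): 12 bp
  [16,26): 10 bp
  [26,32): 6 bp
  [32,47): 15 bp
  [47,55): 8 bp
  [55,76): 21 bp
  [76,81): 5 bp
  [81,91): 10 bp

[4,5,6,8,10,10,12,15,21]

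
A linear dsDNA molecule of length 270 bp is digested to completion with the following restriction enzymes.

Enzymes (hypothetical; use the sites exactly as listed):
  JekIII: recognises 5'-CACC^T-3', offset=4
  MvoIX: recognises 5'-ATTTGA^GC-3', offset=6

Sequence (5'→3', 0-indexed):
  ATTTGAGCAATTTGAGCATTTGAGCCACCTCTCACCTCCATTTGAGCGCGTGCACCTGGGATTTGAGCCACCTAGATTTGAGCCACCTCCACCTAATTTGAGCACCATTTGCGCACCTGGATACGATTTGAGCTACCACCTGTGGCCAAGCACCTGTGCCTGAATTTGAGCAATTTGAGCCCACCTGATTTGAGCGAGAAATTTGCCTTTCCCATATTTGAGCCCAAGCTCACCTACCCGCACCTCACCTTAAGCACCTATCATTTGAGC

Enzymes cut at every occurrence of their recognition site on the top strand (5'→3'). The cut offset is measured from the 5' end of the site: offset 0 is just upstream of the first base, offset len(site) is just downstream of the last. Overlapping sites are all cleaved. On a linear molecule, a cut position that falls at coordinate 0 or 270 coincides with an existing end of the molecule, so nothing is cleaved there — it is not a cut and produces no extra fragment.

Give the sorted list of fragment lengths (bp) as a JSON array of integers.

[2,5,6,6,6,6,6,7,7,8,8,8,9,9,9,9,9,9,10,10,10,11,13,14,14,15,16,28]

Per-enzyme occurrences:
  JekIII (CACCT, off=4): starts [25, 32, 52, 68, 83, 89, 113, 136, 150, 181, 230, 240, 245, 254] → cuts [29, 36, 56, 72, 87, 93, 117, 140, 154, 185, 234, 244, 249, 258]
  MvoIX (ATTTGAGC, off=6): starts [0, 9, 17, 39, 60, 75, 95, 125, 163, 172, 187, 215, 262] → cuts [6, 15, 23, 45, 66, 81, 101, 131, 169, 178, 193, 221, 268]

All cut coordinates (distinct, sorted): [6, 15, 23, 29, 36, 45, 56, 66, 72, 81, 87, 93, 101, 117, 131, 140, 154, 169, 178, 185, 193, 221, 234, 244, 249, 258, 268]

Fragment lengths:
  [0,6): 6 bp
  [6,15): 9 bp
  [15,23): 8 bp
  [23,29): 6 bp
  [29,36): 7 bp
  [36,45): 9 bp
  [45,56): 11 bp
  [56,66): 10 bp
  [66,72): 6 bp
  [72,81): 9 bp
  [81,87): 6 bp
  [87,93): 6 bp
  [93,101): 8 bp
  [101,117): 16 bp
  [117,131): 14 bp
  [131,140): 9 bp
  [140,154): 14 bp
  [154,169): 15 bp
  [169,178): 9 bp
  [178,185): 7 bp
  [185,193): 8 bp
  [193,221): 28 bp
  [221,234): 13 bp
  [234,244): 10 bp
  [244,249): 5 bp
  [249,258): 9 bp
  [258,268): 10 bp
  [268,270): 2 bp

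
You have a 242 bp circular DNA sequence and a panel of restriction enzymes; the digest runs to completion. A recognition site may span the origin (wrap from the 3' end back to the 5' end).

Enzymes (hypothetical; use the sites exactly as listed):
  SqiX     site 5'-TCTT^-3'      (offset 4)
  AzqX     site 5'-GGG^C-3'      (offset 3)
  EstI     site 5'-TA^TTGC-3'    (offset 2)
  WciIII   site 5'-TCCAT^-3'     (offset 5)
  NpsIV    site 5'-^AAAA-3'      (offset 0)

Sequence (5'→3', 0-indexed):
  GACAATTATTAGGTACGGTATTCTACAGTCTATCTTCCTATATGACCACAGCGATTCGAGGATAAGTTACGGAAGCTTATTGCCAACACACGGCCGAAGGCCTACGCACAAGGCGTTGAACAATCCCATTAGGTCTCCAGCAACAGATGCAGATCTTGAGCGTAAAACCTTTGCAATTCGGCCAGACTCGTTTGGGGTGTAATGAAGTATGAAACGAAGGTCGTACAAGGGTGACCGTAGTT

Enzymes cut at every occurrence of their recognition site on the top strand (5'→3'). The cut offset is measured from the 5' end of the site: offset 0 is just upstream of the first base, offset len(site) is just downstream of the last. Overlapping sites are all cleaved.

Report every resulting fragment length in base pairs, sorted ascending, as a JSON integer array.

[6,43,78,115]

Scan for sites:
  SqiX TCTT/4: at [32, 153] ⇒ [36, 157]
  AzqX (GGGC, off=3): no sites
  EstI TATTGC/2: at [77] ⇒ [79]
  WciIII (TCCAT, off=5): no sites
  NpsIV AAAA/0: at [163] ⇒ [163]

All cut coordinates (distinct, sorted): [36, 79, 157, 163]

Fragment lengths:
  36→79: 43 bp
  79→157: 78 bp
  157→163: 6 bp
  163→36 (wrap): 242-163+36 = 115 bp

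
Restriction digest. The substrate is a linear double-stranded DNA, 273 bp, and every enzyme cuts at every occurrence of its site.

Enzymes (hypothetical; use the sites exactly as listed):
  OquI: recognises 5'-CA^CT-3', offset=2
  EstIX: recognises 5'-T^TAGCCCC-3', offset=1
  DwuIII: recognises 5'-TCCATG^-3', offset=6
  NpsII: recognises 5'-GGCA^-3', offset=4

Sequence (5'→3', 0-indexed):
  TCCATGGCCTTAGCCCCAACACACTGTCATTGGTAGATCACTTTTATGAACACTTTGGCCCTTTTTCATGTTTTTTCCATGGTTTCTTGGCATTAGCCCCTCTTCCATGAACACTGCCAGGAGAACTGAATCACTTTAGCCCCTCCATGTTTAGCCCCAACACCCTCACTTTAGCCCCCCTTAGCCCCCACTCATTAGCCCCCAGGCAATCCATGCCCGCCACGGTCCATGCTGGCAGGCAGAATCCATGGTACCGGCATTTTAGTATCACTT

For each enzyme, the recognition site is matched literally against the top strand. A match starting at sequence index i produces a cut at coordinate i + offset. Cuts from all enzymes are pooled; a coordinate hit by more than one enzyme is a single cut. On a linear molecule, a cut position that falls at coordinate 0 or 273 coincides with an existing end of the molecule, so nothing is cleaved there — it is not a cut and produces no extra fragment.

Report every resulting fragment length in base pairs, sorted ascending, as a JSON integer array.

Scan for sites:
  OquI (CACT, off=2): starts [21, 38, 50, 111, 131, 166, 188, 268] → cuts [23, 40, 52, 113, 133, 168, 190, 270]
  EstIX (TTAGCCCC, off=1): starts [9, 92, 135, 150, 170, 180, 194] → cuts [10, 93, 136, 151, 171, 181, 195]
  DwuIII (TCCATG, off=6): starts [0, 75, 103, 143, 209, 225, 244] → cuts [6, 81, 109, 149, 215, 231, 250]
  NpsII (GGCA, off=4): starts [88, 204, 233, 237, 255] → cuts [92, 208, 237, 241, 259]

Pooled cuts: [6, 10, 23, 40, 52, 81, 92, 93, 109, 113, 133, 136, 149, 151, 168, 171, 181, 190, 195, 208, 215, 231, 237, 241, 250, 259, 270]

Fragments:
  [0,6): 6 bp
  [6,10): 4 bp
  [10,23): 13 bp
  [23,40): 17 bp
  [40,52): 12 bp
  [52,81): 29 bp
  [81,92): 11 bp
  [92,93): 1 bp
  [93,109): 16 bp
  [109,113): 4 bp
  [113,133): 20 bp
  [133,136): 3 bp
  [136,149): 13 bp
  [149,151): 2 bp
  [151,168): 17 bp
  [168,171): 3 bp
  [171,181): 10 bp
  [181,190): 9 bp
  [190,195): 5 bp
  [195,208): 13 bp
  [208,215): 7 bp
  [215,231): 16 bp
  [231,237): 6 bp
  [237,241): 4 bp
  [241,250): 9 bp
  [250,259): 9 bp
  [259,270): 11 bp
  [270,273): 3 bp

[1,2,3,3,3,4,4,4,5,6,6,7,9,9,9,10,11,11,12,13,13,13,16,16,17,17,20,29]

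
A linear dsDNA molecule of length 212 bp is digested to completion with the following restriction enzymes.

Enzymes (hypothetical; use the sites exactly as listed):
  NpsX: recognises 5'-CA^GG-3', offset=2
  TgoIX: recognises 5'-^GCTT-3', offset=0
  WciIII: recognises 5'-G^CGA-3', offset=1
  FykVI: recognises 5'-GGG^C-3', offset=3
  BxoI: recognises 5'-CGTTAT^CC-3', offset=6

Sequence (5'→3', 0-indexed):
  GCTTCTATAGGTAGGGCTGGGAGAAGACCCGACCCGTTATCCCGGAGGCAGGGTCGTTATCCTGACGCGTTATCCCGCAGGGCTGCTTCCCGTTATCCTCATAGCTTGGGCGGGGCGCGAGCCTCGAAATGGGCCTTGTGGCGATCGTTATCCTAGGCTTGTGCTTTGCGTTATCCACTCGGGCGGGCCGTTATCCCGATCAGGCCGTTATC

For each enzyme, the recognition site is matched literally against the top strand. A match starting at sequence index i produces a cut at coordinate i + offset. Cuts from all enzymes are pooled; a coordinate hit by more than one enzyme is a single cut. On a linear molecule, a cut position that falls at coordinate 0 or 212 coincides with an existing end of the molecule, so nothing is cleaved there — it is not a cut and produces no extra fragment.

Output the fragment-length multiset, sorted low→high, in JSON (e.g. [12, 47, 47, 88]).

[2,2,3,4,5,5,6,6,7,7,7,8,8,9,10,10,10,10,12,12,13,16,16,24]

Per-enzyme occurrences:
  NpsX CAGG/2: at [48, 77, 200] ⇒ [50, 79, 202]
  TgoIX GCTT/0: at [0, 84, 103, 156, 162] ⇒ [84, 103, 156, 162] (position 0 is a terminus of the linear molecule — no cut)
  WciIII GCGA/1: at [116, 140] ⇒ [117, 141]
  FykVI GGGC/3: at [13, 79, 107, 112, 130, 180, 184] ⇒ [16, 82, 110, 115, 133, 183, 187]
  BxoI CGTTATCC/6: at [34, 54, 67, 90, 145, 168, 188] ⇒ [40, 60, 73, 96, 151, 174, 194]

All cut coordinates (distinct, sorted): [16, 40, 50, 60, 73, 79, 82, 84, 96, 103, 110, 115, 117, 133, 141, 151, 156, 162, 174, 183, 187, 194, 202]

Fragment lengths:
  [0,16): 16 bp
  [16,40): 24 bp
  [40,50): 10 bp
  [50,60): 10 bp
  [60,73): 13 bp
  [73,79): 6 bp
  [79,82): 3 bp
  [82,84): 2 bp
  [84,96): 12 bp
  [96,103): 7 bp
  [103,110): 7 bp
  [110,115): 5 bp
  [115,117): 2 bp
  [117,133): 16 bp
  [133,141): 8 bp
  [141,151): 10 bp
  [151,156): 5 bp
  [156,162): 6 bp
  [162,174): 12 bp
  [174,183): 9 bp
  [183,187): 4 bp
  [187,194): 7 bp
  [194,202): 8 bp
  [202,212): 10 bp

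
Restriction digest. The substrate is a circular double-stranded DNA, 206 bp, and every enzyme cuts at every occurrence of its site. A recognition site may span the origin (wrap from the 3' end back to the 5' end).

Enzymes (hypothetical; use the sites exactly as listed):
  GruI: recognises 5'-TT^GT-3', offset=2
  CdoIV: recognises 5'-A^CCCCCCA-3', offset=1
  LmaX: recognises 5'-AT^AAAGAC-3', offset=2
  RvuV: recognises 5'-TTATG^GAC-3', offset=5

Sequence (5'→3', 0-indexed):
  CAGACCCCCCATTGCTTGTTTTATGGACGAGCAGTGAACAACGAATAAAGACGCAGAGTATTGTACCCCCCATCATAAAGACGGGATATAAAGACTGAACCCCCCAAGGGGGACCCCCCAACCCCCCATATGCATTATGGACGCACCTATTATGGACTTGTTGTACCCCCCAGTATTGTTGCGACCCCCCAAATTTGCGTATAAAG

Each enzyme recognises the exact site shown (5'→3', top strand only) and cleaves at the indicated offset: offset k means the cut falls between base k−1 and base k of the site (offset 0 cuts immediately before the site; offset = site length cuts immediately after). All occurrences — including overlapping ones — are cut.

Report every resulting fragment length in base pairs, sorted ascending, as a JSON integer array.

Per-enzyme occurrences:
  GruI TTGT/2: at [15, 60, 157, 160, 175] ⇒ [17, 62, 159, 162, 177]
  CdoIV ACCCCCCA/1: at [3, 64, 98, 112, 120, 164, 183] ⇒ [4, 65, 99, 113, 121, 165, 184]
  LmaX ATAAAGAC/2: at [44, 74, 87] ⇒ [46, 76, 89]
  RvuV TTATGGAC/5: at [20, 134, 149] ⇒ [25, 139, 154]

Pooled cuts: [4, 17, 25, 46, 62, 65, 76, 89, 99, 113, 121, 139, 154, 159, 162, 165, 177, 184]

Fragment lengths:
  4→17: 13 bp
  17→25: 8 bp
  25→46: 21 bp
  46→62: 16 bp
  62→65: 3 bp
  65→76: 11 bp
  76→89: 13 bp
  89→99: 10 bp
  99→113: 14 bp
  113→121: 8 bp
  121→139: 18 bp
  139→154: 15 bp
  154→159: 5 bp
  159→162: 3 bp
  162→165: 3 bp
  165→177: 12 bp
  177→184: 7 bp
  184→4 (wrap): 206-184+4 = 26 bp

[3,3,3,5,7,8,8,10,11,12,13,13,14,15,16,18,21,26]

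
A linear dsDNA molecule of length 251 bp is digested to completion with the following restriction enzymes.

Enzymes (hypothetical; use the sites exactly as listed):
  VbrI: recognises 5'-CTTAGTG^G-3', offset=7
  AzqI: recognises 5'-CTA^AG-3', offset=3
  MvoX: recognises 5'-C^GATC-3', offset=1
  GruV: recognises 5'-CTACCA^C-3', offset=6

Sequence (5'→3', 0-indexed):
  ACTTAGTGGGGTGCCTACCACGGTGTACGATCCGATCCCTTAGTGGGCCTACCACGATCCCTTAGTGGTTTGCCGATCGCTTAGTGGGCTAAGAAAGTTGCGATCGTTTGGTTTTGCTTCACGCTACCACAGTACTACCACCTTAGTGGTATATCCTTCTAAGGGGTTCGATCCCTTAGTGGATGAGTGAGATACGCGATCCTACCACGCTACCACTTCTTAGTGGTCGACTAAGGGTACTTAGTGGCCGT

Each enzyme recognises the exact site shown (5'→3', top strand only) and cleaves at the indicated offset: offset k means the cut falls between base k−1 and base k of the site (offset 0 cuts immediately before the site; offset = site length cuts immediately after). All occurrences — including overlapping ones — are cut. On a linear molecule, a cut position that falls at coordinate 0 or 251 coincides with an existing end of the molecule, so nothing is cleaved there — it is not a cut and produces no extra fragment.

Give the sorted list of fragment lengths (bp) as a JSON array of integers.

Per-enzyme occurrences:
  VbrI (CTTAGTGG, off=7): starts [1, 38, 60, 79, 141, 174, 218, 239] → cuts [8, 45, 67, 86, 148, 181, 225, 246]
  AzqI (CTAAG, off=3): starts [88, 158, 230] → cuts [91, 161, 233]
  MvoX (CGATC, off=1): starts [27, 32, 54, 73, 100, 168, 196] → cuts [28, 33, 55, 74, 101, 169, 197]
  GruV (CTACCAC, off=6): starts [14, 48, 123, 134, 201, 209] → cuts [20, 54, 129, 140, 207, 215]

All cut coordinates (distinct, sorted): [8, 20, 28, 33, 45, 54, 55, 67, 74, 86, 91, 101, 129, 140, 148, 161, 169, 181, 197, 207, 215, 225, 233, 246]

Fragments:
  [0,8): 8 bp
  [8,20): 12 bp
  [20,28): 8 bp
  [28,33): 5 bp
  [33,45): 12 bp
  [45,54): 9 bp
  [54,55): 1 bp
  [55,67): 12 bp
  [67,74): 7 bp
  [74,86): 12 bp
  [86,91): 5 bp
  [91,101): 10 bp
  [101,129): 28 bp
  [129,140): 11 bp
  [140,148): 8 bp
  [148,161): 13 bp
  [161,169): 8 bp
  [169,181): 12 bp
  [181,197): 16 bp
  [197,207): 10 bp
  [207,215): 8 bp
  [215,225): 10 bp
  [225,233): 8 bp
  [233,246): 13 bp
  [246,251): 5 bp

[1,5,5,5,7,8,8,8,8,8,8,9,10,10,10,11,12,12,12,12,12,13,13,16,28]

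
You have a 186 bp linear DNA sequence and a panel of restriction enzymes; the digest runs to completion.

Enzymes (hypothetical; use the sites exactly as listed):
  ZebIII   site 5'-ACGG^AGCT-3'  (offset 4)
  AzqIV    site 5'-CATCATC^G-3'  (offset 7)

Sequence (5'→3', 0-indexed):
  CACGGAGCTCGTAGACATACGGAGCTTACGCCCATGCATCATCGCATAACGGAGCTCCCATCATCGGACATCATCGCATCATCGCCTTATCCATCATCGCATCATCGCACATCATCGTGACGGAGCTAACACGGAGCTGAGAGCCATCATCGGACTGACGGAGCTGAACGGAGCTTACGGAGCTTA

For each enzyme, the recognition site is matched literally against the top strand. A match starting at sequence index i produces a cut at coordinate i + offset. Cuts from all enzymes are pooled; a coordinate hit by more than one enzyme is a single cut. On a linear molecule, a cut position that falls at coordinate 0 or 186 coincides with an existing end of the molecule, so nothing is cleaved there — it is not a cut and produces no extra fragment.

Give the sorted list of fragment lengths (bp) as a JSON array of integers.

Site scan:
  ZebIII ACGGAGCT/4: at [1, 18, 48, 119, 130, 157, 167, 176] ⇒ [5, 22, 52, 123, 134, 161, 171, 180]
  AzqIV CATCATCG/7: at [36, 58, 68, 76, 91, 99, 109, 144] ⇒ [43, 65, 75, 83, 98, 106, 116, 151]

All cut coordinates (distinct, sorted): [5, 22, 43, 52, 65, 75, 83, 98, 106, 116, 123, 134, 151, 161, 171, 180]

Fragment lengths:
  [0,5): 5 bp
  [5,22): 17 bp
  [22,43): 21 bp
  [43,52): 9 bp
  [52,65): 13 bp
  [65,75): 10 bp
  [75,83): 8 bp
  [83,98): 15 bp
  [98,106): 8 bp
  [106,116): 10 bp
  [116,123): 7 bp
  [123,134): 11 bp
  [134,151): 17 bp
  [151,161): 10 bp
  [161,171): 10 bp
  [171,180): 9 bp
  [180,186): 6 bp

[5,6,7,8,8,9,9,10,10,10,10,11,13,15,17,17,21]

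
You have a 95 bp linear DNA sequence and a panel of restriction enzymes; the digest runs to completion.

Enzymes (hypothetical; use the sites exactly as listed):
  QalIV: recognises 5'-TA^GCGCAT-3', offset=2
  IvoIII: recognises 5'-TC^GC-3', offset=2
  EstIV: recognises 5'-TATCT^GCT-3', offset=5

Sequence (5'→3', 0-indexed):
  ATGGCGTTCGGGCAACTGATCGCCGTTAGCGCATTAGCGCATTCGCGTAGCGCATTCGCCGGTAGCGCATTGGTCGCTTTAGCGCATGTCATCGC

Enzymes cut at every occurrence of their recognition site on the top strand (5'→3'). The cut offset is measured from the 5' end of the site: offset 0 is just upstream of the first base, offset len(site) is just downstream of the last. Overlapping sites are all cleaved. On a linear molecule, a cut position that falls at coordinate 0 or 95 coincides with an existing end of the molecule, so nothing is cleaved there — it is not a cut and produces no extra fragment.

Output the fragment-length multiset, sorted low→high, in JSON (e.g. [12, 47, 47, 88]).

[2,5,6,7,7,8,8,8,11,12,21]

Scan for sites:
  QalIV (TAGCGCAT, off=2): starts [26, 34, 47, 62, 79] → cuts [28, 36, 49, 64, 81]
  IvoIII (TCGC, off=2): starts [19, 42, 55, 73, 91] → cuts [21, 44, 57, 75, 93]
  EstIV (TATCTGCT, off=5): no sites

All cut coordinates (distinct, sorted): [21, 28, 36, 44, 49, 57, 64, 75, 81, 93]

Fragments:
  [0,21): 21 bp
  [21,28): 7 bp
  [28,36): 8 bp
  [36,44): 8 bp
  [44,49): 5 bp
  [49,57): 8 bp
  [57,64): 7 bp
  [64,75): 11 bp
  [75,81): 6 bp
  [81,93): 12 bp
  [93,95): 2 bp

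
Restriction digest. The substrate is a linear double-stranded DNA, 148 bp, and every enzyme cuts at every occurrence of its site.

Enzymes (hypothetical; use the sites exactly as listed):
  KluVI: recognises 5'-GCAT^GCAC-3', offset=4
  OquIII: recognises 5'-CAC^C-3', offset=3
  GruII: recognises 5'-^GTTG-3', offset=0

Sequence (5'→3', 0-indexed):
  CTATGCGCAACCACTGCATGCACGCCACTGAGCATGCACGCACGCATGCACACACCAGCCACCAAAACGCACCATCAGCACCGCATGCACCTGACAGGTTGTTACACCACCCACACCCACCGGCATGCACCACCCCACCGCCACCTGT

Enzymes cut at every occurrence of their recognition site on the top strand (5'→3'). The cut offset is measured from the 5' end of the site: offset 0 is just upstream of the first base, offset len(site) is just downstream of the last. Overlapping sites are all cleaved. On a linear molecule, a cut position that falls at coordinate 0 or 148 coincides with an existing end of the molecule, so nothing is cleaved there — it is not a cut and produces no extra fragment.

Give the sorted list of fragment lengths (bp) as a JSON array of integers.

[3,3,4,4,4,4,5,5,6,6,6,7,7,8,9,10,10,12,16,19]

Per-enzyme occurrences:
  KluVI (GCATGCAC, off=4): starts [15, 31, 43, 82, 122] → cuts [19, 35, 47, 86, 126]
  OquIII (CACC, off=3): starts [52, 59, 69, 78, 87, 104, 107, 113, 117, 127, 130, 135, 141] → cuts [55, 62, 72, 81, 90, 107, 110, 116, 120, 130, 133, 138, 144]
  GruII (GTTG, off=0): starts [97] → cuts [97]

Pooled cuts: [19, 35, 47, 55, 62, 72, 81, 86, 90, 97, 107, 110, 116, 120, 126, 130, 133, 138, 144]

Fragments:
  [0,19): 19 bp
  [19,35): 16 bp
  [35,47): 12 bp
  [47,55): 8 bp
  [55,62): 7 bp
  [62,72): 10 bp
  [72,81): 9 bp
  [81,86): 5 bp
  [86,90): 4 bp
  [90,97): 7 bp
  [97,107): 10 bp
  [107,110): 3 bp
  [110,116): 6 bp
  [116,120): 4 bp
  [120,126): 6 bp
  [126,130): 4 bp
  [130,133): 3 bp
  [133,138): 5 bp
  [138,144): 6 bp
  [144,148): 4 bp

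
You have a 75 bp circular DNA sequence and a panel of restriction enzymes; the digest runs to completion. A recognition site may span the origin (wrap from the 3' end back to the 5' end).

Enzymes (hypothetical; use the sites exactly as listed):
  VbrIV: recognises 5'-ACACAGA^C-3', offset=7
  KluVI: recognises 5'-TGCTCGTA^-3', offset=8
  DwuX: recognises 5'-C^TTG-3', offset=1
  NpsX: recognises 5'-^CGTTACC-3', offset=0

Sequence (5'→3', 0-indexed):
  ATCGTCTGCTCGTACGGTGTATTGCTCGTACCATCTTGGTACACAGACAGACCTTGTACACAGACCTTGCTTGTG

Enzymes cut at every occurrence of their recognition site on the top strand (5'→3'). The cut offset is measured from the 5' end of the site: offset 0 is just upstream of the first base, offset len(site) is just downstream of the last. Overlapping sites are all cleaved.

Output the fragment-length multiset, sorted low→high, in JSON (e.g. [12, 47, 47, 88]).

Scan for sites:
  VbrIV ACACAGAC/7: at [40, 57] ⇒ [47, 64]
  KluVI TGCTCGTA/8: at [6, 22] ⇒ [14, 30]
  DwuX CTTG/1: at [34, 52, 65, 69] ⇒ [35, 53, 66, 70]
  NpsX (CGTTACC, off=0): no sites

Pooled cuts: [14, 30, 35, 47, 53, 64, 66, 70]

Fragment lengths:
  14→30: 16 bp
  30→35: 5 bp
  35→47: 12 bp
  47→53: 6 bp
  53→64: 11 bp
  64→66: 2 bp
  66→70: 4 bp
  70→14 (wrap): 75-70+14 = 19 bp

[2,4,5,6,11,12,16,19]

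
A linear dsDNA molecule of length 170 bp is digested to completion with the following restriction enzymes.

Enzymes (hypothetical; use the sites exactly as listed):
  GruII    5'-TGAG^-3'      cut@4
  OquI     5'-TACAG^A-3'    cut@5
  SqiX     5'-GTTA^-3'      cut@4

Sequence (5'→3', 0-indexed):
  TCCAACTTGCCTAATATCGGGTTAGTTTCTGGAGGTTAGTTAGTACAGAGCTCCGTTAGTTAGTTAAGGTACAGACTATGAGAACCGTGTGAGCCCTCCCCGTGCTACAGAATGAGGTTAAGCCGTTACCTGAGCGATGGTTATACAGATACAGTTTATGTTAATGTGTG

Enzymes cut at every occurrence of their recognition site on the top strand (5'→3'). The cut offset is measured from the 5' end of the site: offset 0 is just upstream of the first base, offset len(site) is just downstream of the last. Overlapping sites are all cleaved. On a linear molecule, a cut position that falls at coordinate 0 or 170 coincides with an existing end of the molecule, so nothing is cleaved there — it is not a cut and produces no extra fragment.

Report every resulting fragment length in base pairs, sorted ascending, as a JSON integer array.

Per-enzyme occurrences:
  GruII (TGAG, off=4): starts [78, 89, 112, 130] → cuts [82, 93, 116, 134]
  OquI (TACAGA, off=5): starts [43, 69, 105, 143] → cuts [48, 74, 110, 148]
  SqiX (GTTA, off=4): starts [20, 34, 38, 54, 58, 62, 116, 124, 139, 159] → cuts [24, 38, 42, 58, 62, 66, 120, 128, 143, 163]

Pooled cuts: [24, 38, 42, 48, 58, 62, 66, 74, 82, 93, 110, 116, 120, 128, 134, 143, 148, 163]

Fragments:
  [0,24): 24 bp
  [24,38): 14 bp
  [38,42): 4 bp
  [42,48): 6 bp
  [48,58): 10 bp
  [58,62): 4 bp
  [62,66): 4 bp
  [66,74): 8 bp
  [74,82): 8 bp
  [82,93): 11 bp
  [93,110): 17 bp
  [110,116): 6 bp
  [116,120): 4 bp
  [120,128): 8 bp
  [128,134): 6 bp
  [134,143): 9 bp
  [143,148): 5 bp
  [148,163): 15 bp
  [163,170): 7 bp

[4,4,4,4,5,6,6,6,7,8,8,8,9,10,11,14,15,17,24]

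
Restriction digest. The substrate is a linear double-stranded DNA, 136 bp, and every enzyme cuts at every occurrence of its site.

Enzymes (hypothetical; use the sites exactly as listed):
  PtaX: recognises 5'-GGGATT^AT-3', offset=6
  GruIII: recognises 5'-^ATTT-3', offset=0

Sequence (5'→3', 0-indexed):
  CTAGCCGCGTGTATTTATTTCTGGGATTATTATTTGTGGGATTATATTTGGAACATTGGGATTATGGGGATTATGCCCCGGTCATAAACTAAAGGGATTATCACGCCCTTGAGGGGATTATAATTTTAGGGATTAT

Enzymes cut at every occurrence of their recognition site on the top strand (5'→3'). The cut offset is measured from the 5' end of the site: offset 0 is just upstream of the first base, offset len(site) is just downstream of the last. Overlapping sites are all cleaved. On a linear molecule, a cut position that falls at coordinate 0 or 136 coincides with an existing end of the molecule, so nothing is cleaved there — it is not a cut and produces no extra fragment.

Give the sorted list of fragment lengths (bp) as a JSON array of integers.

[2,2,3,3,4,9,12,12,12,12,18,20,27]

Scan for sites:
  PtaX (GGGATTAT, off=6): starts [22, 37, 57, 66, 93, 113, 128] → cuts [28, 43, 63, 72, 99, 119, 134]
  GruIII (ATTT, off=0): starts [12, 16, 31, 45, 122] → cuts [12, 16, 31, 45, 122]

Pooled cuts: [12, 16, 28, 31, 43, 45, 63, 72, 99, 119, 122, 134]

Fragment lengths:
  [0,12): 12 bp
  [12,16): 4 bp
  [16,28): 12 bp
  [28,31): 3 bp
  [31,43): 12 bp
  [43,45): 2 bp
  [45,63): 18 bp
  [63,72): 9 bp
  [72,99): 27 bp
  [99,119): 20 bp
  [119,122): 3 bp
  [122,134): 12 bp
  [134,136): 2 bp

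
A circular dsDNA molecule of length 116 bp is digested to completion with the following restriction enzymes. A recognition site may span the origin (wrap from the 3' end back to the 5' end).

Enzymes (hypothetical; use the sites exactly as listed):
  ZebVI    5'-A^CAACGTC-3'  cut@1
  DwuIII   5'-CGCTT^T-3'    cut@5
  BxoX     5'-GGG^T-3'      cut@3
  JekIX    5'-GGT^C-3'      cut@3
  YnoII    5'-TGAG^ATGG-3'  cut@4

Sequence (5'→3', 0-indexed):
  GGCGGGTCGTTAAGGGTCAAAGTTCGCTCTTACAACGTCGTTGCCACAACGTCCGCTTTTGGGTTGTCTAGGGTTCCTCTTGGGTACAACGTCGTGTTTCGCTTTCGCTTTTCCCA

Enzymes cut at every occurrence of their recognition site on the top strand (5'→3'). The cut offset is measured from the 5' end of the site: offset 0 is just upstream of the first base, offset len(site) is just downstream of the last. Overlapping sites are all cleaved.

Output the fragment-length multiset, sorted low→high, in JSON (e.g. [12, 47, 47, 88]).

Scan for sites:
  ZebVI ACAACGTC/1: at [31, 45, 85] ⇒ [32, 46, 86]
  DwuIII CGCTTT/5: at [53, 99, 105] ⇒ [58, 104, 110]
  BxoX GGGT/3: at [3, 13, 60, 70, 81] ⇒ [6, 16, 63, 73, 84]
  JekIX GGTC/3: at [4, 14] ⇒ [7, 17]
  YnoII (TGAGATGG, off=4): no sites

Pooled cuts: [6, 7, 16, 17, 32, 46, 58, 63, 73, 84, 86, 104, 110]

Fragment lengths:
  6→7: 1 bp
  7→16: 9 bp
  16→17: 1 bp
  17→32: 15 bp
  32→46: 14 bp
  46→58: 12 bp
  58→63: 5 bp
  63→73: 10 bp
  73→84: 11 bp
  84→86: 2 bp
  86→104: 18 bp
  104→110: 6 bp
  110→6 (wrap): 116-110+6 = 12 bp

[1,1,2,5,6,9,10,11,12,12,14,15,18]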